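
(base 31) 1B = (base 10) 42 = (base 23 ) 1j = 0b101010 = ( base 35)17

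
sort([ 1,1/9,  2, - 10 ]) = [ - 10,1/9, 1, 2]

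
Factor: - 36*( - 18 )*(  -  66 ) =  - 42768 = - 2^4*3^5*11^1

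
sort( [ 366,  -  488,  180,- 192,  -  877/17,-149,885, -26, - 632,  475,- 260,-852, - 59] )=[ - 852, -632, - 488, - 260, - 192, - 149, - 59 , - 877/17, - 26,  180,366,  475,  885]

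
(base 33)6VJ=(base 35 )66G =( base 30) 8cg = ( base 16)1D98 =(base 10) 7576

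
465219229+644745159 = 1109964388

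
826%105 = 91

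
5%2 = 1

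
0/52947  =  0 = 0.00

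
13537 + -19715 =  - 6178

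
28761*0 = 0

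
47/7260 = 47/7260  =  0.01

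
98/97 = 1 + 1/97 = 1.01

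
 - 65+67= 2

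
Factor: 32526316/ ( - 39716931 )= - 2^2*3^ ( - 1)*31^1*461^1*569^1*13238977^( - 1 )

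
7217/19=379 + 16/19 = 379.84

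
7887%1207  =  645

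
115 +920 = 1035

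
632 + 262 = 894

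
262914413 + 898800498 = 1161714911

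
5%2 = 1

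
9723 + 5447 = 15170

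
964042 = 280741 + 683301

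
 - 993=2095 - 3088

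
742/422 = 1 + 160/211= 1.76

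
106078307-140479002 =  - 34400695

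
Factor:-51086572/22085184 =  - 2^ (-4)*3^( -1)*11^(-1)*10457^(-1)*12771643^1 = -12771643/5521296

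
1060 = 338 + 722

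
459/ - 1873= -1 + 1414/1873 = - 0.25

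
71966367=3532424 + 68433943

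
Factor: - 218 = -2^1*109^1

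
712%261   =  190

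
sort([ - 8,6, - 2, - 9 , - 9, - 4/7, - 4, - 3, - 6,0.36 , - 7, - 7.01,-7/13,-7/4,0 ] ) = [ - 9, - 9,  -  8,- 7.01 , - 7, - 6, - 4,- 3, -2, - 7/4, - 4/7, - 7/13,0,0.36,6]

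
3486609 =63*55343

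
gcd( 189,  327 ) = 3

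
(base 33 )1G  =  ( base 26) 1n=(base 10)49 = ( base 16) 31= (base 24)21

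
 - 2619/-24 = 109 + 1/8=109.12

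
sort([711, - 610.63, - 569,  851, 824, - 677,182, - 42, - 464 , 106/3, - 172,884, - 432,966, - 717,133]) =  [ - 717, - 677,-610.63,-569, - 464, - 432, - 172  , - 42,106/3, 133, 182, 711, 824, 851, 884, 966]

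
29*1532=44428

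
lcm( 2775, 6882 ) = 172050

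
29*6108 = 177132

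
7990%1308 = 142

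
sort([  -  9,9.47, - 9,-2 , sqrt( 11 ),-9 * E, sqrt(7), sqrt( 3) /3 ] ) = [  -  9*E , - 9, - 9 ,-2,sqrt(3 )/3,sqrt( 7 ), sqrt(11) , 9.47]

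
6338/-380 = - 17 +61/190= - 16.68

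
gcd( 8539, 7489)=1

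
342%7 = 6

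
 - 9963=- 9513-450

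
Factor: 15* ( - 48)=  - 720 = - 2^4* 3^2*5^1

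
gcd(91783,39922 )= 1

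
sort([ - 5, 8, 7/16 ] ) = [ - 5,7/16,8] 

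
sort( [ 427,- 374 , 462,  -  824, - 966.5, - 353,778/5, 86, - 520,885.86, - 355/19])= [-966.5,-824, - 520,-374, - 353,- 355/19,  86  ,  778/5, 427,462,885.86]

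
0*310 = 0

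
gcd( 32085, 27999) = 9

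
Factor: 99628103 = 7351^1*13553^1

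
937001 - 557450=379551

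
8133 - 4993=3140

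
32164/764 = 42  +  19/191 = 42.10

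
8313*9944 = 82664472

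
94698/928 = 47349/464 = 102.05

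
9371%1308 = 215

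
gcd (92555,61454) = 1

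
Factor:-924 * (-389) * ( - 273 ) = -98126028  =  - 2^2 *3^2*7^2* 11^1*13^1*389^1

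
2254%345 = 184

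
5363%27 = 17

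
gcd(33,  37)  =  1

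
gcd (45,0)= 45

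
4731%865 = 406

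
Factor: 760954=2^1*17^1*22381^1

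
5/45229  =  5/45229= 0.00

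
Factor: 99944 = 2^3 * 13^1*31^2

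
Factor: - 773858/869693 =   -  2^1*11^( - 1 )*23^1 * 16823^1*79063^( - 1 )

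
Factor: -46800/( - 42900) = 12/11 = 2^2*3^1*11^ ( - 1)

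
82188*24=1972512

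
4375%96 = 55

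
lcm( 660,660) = 660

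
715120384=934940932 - 219820548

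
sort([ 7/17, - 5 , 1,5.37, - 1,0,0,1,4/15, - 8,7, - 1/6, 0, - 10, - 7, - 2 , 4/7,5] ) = [-10, - 8, - 7, - 5, - 2, - 1 , - 1/6,0 , 0,0,4/15,7/17,4/7,1,  1, 5, 5.37,  7]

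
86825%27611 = 3992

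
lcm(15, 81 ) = 405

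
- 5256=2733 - 7989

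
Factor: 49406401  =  11^1*29^1* 61^1*2539^1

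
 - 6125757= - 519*11803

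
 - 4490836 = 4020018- 8510854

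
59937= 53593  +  6344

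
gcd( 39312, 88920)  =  936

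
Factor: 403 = 13^1 *31^1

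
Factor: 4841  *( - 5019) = -3^1 * 7^1 * 47^1*  103^1 * 239^1 = - 24296979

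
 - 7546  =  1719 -9265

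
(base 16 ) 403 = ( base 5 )13102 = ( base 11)854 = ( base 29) 16c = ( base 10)1027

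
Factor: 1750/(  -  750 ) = - 7/3 = - 3^ ( -1)*7^1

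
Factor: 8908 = 2^2*17^1 * 131^1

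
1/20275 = 1/20275 = 0.00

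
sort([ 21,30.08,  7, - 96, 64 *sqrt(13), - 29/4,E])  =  [ - 96,-29/4,E, 7, 21, 30.08,64 * sqrt( 13 )]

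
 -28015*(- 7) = 196105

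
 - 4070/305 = - 814/61 = - 13.34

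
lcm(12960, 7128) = 142560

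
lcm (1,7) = 7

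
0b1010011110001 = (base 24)979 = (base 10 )5361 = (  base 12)3129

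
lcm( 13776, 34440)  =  68880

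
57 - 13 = 44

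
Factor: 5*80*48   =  19200 = 2^8*3^1*5^2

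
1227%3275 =1227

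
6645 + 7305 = 13950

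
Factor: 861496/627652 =215374/156913 = 2^1*107687^1*156913^ (  -  1 )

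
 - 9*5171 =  -46539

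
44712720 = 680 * 65754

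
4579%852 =319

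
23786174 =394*60371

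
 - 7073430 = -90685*78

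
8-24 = -16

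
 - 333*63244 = -21060252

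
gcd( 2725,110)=5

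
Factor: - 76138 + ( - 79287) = -155425 =-  5^2*6217^1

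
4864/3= 4864/3= 1621.33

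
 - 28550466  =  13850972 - 42401438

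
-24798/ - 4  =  6199 + 1/2=6199.50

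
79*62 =4898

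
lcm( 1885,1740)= 22620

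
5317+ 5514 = 10831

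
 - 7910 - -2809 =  - 5101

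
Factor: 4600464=2^4*3^1*11^1*8713^1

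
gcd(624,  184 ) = 8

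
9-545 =-536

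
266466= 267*998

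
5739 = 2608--3131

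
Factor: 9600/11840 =30/37 =2^1*3^1*5^1*37^( - 1)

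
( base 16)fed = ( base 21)953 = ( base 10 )4077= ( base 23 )7g6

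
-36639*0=0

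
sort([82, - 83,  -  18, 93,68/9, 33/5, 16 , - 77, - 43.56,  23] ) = [ - 83, - 77, - 43.56,  -  18,33/5,68/9, 16, 23,82 , 93 ]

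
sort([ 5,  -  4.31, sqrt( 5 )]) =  [ - 4.31, sqrt(5),5] 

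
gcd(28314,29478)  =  6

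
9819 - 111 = 9708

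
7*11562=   80934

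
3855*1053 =4059315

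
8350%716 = 474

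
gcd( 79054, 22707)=841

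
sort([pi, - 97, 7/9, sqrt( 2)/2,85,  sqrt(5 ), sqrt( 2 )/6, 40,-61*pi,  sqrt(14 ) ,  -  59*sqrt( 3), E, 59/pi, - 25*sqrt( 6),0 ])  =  [-61 * pi,  -  59*sqrt( 3 ) , - 97, - 25*sqrt(6 ),0, sqrt(2 ) /6,sqrt(2) /2,7/9, sqrt( 5 ) , E, pi, sqrt(14) , 59/pi,40, 85 ]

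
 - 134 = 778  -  912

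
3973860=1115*3564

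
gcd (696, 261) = 87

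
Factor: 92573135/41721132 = 2^( - 2 )*3^ ( - 1)* 5^1*3476761^(-1)*18514627^1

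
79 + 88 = 167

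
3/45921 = 1/15307 = 0.00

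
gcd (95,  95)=95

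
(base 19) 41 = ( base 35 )27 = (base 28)2l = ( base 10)77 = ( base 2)1001101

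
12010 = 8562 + 3448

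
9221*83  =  765343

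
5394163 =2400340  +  2993823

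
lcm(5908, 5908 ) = 5908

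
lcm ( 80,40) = 80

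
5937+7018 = 12955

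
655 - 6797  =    -  6142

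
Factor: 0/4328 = 0 = 0^1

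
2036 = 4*509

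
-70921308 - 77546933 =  - 148468241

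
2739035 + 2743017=5482052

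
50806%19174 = 12458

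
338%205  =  133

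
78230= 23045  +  55185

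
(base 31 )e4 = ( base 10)438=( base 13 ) 279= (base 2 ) 110110110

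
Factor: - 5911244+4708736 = - 2^2*3^2 * 33403^1 = -  1202508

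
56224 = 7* 8032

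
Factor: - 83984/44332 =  - 2^2*29^1*181^1* 11083^( - 1 ) = - 20996/11083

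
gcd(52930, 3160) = 790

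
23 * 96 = 2208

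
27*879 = 23733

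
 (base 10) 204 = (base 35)5t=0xCC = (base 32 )6c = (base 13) 129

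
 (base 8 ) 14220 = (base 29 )7DO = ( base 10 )6288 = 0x1890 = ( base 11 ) 47a7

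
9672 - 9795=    - 123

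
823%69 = 64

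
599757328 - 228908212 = 370849116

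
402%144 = 114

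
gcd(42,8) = 2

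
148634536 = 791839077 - 643204541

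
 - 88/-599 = 88/599 = 0.15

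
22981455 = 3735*6153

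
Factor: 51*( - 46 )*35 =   -  82110 = - 2^1*3^1*5^1*7^1*17^1*23^1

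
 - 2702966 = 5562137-8265103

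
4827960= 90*53644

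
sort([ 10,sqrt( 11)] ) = [ sqrt( 11),  10]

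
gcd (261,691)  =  1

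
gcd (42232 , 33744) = 8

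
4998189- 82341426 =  - 77343237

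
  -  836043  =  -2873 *291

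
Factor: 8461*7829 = 66241169 = 7829^1*8461^1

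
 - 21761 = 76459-98220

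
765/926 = 765/926=0.83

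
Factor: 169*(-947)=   -  160043 = - 13^2*947^1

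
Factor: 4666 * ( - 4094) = -2^2*23^1*89^1*2333^1 = -19102604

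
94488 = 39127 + 55361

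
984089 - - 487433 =1471522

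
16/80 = 1/5 = 0.20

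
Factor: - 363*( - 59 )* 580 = 12421860= 2^2 * 3^1*5^1*11^2*29^1*59^1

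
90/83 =90/83 = 1.08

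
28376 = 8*3547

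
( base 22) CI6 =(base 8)14102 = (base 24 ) AII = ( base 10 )6210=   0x1842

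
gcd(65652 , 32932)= 4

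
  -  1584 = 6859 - 8443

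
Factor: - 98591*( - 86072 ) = 8485924552= 2^3*7^1*19^1*29^1*53^1*5189^1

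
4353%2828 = 1525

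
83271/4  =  20817 + 3/4 = 20817.75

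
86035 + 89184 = 175219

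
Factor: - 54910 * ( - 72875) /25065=800313250/5013 = 2^1 *3^( - 2) * 5^3*11^1*17^2 * 19^1 *53^1*557^( - 1) 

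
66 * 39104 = 2580864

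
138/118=69/59 = 1.17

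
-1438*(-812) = 1167656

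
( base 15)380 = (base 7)2214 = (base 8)1433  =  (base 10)795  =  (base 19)23G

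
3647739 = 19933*183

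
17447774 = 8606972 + 8840802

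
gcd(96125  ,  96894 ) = 769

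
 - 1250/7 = -1250/7=-178.57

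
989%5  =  4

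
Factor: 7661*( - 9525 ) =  - 72971025 = -3^1 * 5^2*47^1*127^1 * 163^1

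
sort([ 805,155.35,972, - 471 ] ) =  [- 471, 155.35,  805,972] 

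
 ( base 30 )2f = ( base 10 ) 75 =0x4B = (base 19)3i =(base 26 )2n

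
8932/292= 2233/73 = 30.59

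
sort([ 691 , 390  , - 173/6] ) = [ - 173/6,390, 691 ] 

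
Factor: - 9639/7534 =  - 2^( - 1 ) * 3^4*7^1 * 17^1*3767^(-1)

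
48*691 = 33168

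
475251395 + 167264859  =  642516254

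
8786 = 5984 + 2802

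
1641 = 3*547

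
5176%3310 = 1866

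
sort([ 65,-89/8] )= [ - 89/8,65 ]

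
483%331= 152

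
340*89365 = 30384100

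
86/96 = 43/48 = 0.90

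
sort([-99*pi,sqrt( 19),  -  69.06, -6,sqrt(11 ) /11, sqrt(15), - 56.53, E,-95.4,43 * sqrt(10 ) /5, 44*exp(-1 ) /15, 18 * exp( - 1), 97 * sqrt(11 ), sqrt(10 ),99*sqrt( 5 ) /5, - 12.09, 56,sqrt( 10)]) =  [  -  99*pi,  -  95.4,-69.06, - 56.53, - 12.09,-6, sqrt (11) /11,44*exp( - 1)/15,E,sqrt(10), sqrt( 10) , sqrt(15), sqrt( 19),18*exp ( - 1 ),43*sqrt(10)/5,  99*sqrt(5)/5, 56, 97 * sqrt(11 )]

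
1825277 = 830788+994489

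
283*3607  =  1020781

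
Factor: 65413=65413^1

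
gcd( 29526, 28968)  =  6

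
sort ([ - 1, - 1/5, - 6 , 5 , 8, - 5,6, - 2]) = [-6, - 5, - 2, - 1, - 1/5, 5, 6,8 ]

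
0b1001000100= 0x244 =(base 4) 21010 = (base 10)580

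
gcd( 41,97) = 1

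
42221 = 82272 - 40051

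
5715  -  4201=1514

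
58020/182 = 29010/91 = 318.79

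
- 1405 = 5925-7330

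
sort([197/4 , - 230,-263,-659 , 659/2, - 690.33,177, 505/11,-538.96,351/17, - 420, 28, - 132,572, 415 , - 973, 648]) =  [-973, - 690.33, - 659, - 538.96,-420, - 263,-230, - 132, 351/17, 28, 505/11, 197/4 , 177, 659/2,415, 572 , 648 ]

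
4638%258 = 252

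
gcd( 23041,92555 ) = 1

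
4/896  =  1/224  =  0.00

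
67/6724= 67/6724 =0.01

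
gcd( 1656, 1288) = 184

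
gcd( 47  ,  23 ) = 1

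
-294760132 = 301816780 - 596576912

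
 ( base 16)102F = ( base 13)1b69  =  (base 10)4143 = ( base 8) 10057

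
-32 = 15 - 47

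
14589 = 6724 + 7865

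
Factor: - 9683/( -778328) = 2^(-3)*17^( - 1 ) *23^1*59^ ( - 1)*97^( - 1)*421^1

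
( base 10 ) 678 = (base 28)O6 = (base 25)123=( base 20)1di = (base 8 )1246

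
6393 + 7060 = 13453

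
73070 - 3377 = 69693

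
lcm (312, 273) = 2184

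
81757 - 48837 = 32920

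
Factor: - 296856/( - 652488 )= 3^1*7^1 *19^1*877^(-1 ) =399/877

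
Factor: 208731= 3^1 * 41^1 * 1697^1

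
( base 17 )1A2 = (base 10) 461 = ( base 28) gd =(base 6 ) 2045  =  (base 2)111001101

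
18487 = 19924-1437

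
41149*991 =40778659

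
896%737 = 159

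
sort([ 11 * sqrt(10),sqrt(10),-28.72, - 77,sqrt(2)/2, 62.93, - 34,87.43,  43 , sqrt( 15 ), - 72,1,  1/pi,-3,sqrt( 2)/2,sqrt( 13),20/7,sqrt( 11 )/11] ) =[-77 , - 72,-34,-28.72, - 3,sqrt( 11)/11,1/pi,sqrt( 2)/2,sqrt( 2) /2, 1,  20/7, sqrt ( 10),sqrt( 13 ), sqrt(15),11*sqrt (10), 43, 62.93, 87.43] 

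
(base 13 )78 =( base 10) 99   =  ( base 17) 5E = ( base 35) 2t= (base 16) 63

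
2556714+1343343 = 3900057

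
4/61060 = 1/15265 = 0.00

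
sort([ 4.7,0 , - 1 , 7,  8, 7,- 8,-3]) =[-8,-3,-1, 0, 4.7, 7,7,8]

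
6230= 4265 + 1965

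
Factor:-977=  - 977^1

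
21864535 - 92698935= - 70834400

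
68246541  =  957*71313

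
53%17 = 2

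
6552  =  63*104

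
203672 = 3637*56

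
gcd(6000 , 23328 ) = 48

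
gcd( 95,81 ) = 1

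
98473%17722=9863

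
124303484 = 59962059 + 64341425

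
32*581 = 18592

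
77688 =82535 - 4847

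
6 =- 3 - -9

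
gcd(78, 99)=3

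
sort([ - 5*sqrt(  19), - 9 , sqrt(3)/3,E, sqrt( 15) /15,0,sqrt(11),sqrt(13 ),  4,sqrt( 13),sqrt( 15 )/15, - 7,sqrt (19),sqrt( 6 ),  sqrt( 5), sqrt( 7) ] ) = [ - 5* sqrt( 19), - 9, - 7,  0, sqrt( 15)/15,sqrt(15)/15,sqrt( 3)/3,sqrt(5),sqrt (6),sqrt( 7), E, sqrt( 11 ),sqrt(13 ) , sqrt(13), 4 , sqrt( 19 )]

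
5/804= 5/804=0.01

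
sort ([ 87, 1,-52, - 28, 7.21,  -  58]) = [- 58,-52, - 28, 1,7.21, 87] 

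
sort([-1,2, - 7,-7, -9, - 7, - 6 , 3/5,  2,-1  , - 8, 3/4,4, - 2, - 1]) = [ - 9, - 8, - 7, - 7, - 7, - 6, - 2, - 1, - 1,  -  1, 3/5,  3/4, 2 , 2, 4] 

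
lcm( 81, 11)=891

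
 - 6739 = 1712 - 8451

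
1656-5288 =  -3632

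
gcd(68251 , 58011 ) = 1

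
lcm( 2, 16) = 16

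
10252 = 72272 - 62020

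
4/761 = 4/761 = 0.01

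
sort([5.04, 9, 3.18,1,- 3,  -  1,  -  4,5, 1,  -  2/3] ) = [  -  4,-3, - 1,-2/3,1,1 , 3.18,5 , 5.04, 9]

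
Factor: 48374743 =53^1*373^1*2447^1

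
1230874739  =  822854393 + 408020346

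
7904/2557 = 3 + 233/2557 = 3.09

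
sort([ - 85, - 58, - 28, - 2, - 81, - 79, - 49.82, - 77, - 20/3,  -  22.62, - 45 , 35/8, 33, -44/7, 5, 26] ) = [ - 85, - 81,-79, - 77, - 58, - 49.82,-45, - 28 , - 22.62 , - 20/3,  -  44/7, - 2, 35/8, 5,26, 33] 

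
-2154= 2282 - 4436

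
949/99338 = 949/99338 =0.01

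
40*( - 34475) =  - 1379000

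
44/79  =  44/79 = 0.56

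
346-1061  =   -715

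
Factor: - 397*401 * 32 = -2^5*397^1*401^1=-5094304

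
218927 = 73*2999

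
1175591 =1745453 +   -  569862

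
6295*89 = 560255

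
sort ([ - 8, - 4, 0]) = [ - 8, - 4,0]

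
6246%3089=68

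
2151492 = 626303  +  1525189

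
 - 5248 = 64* (  -  82)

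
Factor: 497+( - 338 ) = 3^1*53^1 = 159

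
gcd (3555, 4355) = 5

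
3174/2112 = 1  +  177/352 = 1.50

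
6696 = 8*837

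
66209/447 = 66209/447=148.12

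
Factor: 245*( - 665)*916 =-2^2*5^2 * 7^3 * 19^1*229^1 = - 149239300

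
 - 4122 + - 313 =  - 4435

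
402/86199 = 134/28733 = 0.00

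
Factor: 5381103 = 3^1*7^1*13^1*23^1 * 857^1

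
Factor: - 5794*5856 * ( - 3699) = 2^6 * 3^4*61^1*137^1*2897^1 = 125505827136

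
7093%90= 73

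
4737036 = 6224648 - 1487612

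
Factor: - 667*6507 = - 4340169 = -3^3*23^1 * 29^1 * 241^1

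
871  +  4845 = 5716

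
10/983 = 10/983 = 0.01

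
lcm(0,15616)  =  0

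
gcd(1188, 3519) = 9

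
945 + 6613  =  7558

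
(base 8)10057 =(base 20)A73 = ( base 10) 4143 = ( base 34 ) 3JT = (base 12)2493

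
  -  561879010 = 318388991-880268001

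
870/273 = 290/91 = 3.19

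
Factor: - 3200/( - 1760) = 2^2 * 5^1*11^( - 1) = 20/11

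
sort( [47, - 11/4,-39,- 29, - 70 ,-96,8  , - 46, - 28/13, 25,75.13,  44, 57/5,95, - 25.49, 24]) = [ - 96, - 70, - 46,-39,- 29, - 25.49, - 11/4,-28/13, 8,57/5,24, 25, 44,47, 75.13, 95]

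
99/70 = 99/70  =  1.41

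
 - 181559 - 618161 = -799720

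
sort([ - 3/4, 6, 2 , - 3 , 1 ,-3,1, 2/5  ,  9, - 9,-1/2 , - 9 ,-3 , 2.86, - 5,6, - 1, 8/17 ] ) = [ - 9,-9,  -  5 , - 3 ,-3,-3, - 1, - 3/4,-1/2,  2/5,8/17, 1,1,2,2.86,6, 6,9 ]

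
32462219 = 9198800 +23263419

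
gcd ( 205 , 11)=1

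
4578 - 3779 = 799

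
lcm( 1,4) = 4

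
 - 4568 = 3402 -7970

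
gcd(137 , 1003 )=1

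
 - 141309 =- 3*47103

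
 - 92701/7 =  - 13243 = - 13243.00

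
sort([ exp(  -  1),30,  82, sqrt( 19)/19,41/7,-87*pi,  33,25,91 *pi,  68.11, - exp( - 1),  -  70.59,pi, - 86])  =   [ - 87*pi, -86, - 70.59, - exp(-1 ) , sqrt( 19 ) /19, exp( - 1 ), pi, 41/7, 25,30, 33, 68.11 , 82,91*pi ]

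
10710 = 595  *18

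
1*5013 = 5013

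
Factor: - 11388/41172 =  -13/47  =  -13^1*47^(-1)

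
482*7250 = 3494500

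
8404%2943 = 2518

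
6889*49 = 337561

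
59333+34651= 93984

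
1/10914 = 1/10914 = 0.00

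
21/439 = 21/439 = 0.05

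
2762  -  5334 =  -2572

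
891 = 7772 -6881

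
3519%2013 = 1506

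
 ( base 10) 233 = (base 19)c5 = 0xe9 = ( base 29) 81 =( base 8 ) 351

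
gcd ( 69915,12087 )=237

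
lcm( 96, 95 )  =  9120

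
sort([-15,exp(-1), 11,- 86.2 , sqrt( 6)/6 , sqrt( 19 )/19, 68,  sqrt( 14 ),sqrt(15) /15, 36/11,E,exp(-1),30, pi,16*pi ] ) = [-86.2,- 15, sqrt( 19)/19, sqrt( 15 )/15, exp( - 1), exp( - 1),sqrt(6)/6, E,pi,36/11 , sqrt(14 ),11,30,16 *pi, 68]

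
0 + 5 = 5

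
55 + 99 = 154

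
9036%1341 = 990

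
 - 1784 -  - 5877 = 4093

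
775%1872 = 775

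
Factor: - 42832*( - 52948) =2^6*7^1*31^1*61^1*2677^1 = 2267868736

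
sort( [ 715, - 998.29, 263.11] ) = [  -  998.29, 263.11, 715 ]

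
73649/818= 90 + 29/818 = 90.04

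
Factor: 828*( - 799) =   -  661572  =  - 2^2 *3^2  *  17^1 * 23^1*47^1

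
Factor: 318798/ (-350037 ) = - 398/437 = - 2^1 *19^ ( - 1 )*23^( - 1 )*199^1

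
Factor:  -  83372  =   - 2^2*19^1 * 1097^1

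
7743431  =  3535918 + 4207513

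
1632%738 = 156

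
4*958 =3832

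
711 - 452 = 259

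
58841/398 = 147 + 335/398 = 147.84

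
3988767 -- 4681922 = 8670689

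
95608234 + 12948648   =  108556882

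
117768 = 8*14721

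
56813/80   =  710+13/80 = 710.16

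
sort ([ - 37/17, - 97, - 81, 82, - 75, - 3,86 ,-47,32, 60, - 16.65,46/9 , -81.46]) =[ - 97, - 81.46, - 81, - 75,-47, -16.65,-3, - 37/17, 46/9,32,  60,82,  86 ] 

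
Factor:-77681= - 77681^1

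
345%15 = 0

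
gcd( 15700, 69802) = 2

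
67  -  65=2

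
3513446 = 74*47479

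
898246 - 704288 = 193958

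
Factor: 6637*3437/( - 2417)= - 7^1 * 491^1*2417^( -1)*6637^1   =  - 22811369/2417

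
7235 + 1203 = 8438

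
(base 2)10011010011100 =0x269C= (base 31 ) A8Q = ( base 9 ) 14502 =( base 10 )9884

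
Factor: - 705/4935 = -7^(-1 ) = -1/7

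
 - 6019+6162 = 143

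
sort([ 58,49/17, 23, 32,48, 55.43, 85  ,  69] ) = [ 49/17, 23, 32, 48, 55.43 , 58,  69, 85]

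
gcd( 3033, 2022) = 1011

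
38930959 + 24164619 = 63095578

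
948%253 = 189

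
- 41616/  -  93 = 13872/31 = 447.48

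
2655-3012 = -357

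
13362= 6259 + 7103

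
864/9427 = 864/9427 = 0.09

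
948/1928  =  237/482 =0.49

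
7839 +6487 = 14326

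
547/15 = 36 + 7/15 =36.47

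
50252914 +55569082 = 105821996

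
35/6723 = 35/6723=0.01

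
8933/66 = 8933/66 = 135.35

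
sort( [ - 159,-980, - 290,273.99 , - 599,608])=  [-980, - 599,-290 ,-159,273.99,  608]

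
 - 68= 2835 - 2903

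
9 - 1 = 8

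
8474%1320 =554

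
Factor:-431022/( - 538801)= 2^1 * 3^1 *71837^1*538801^( - 1)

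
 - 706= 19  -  725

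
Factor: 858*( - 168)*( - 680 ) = 2^7 * 3^2 * 5^1*7^1* 11^1*13^1*17^1 = 98017920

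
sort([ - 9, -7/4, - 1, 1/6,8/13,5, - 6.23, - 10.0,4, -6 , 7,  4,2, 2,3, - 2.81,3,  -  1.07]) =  [  -  10.0, - 9,-6.23, - 6, - 2.81,-7/4, - 1.07, - 1,1/6,8/13, 2,2, 3, 3,4,4,5, 7]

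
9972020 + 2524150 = 12496170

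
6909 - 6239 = 670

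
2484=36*69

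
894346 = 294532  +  599814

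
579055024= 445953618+133101406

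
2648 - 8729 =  - 6081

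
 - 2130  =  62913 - 65043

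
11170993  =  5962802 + 5208191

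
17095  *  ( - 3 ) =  - 51285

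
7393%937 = 834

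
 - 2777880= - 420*6614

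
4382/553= 7 + 73/79 = 7.92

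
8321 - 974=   7347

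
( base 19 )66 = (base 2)1111000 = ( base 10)120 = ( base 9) 143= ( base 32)3o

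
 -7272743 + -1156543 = -8429286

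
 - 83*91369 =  - 7583627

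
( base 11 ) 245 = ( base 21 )DI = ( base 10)291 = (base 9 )353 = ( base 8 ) 443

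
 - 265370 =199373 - 464743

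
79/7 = 79/7 =11.29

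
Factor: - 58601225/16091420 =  - 2^( - 2)*5^1*19^1*107^1*1153^1*804571^( - 1 ) = - 11720245/3218284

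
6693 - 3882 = 2811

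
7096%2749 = 1598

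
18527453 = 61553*301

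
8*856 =6848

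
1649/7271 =1649/7271 = 0.23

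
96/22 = 48/11 = 4.36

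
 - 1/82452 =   -  1  +  82451/82452 = - 0.00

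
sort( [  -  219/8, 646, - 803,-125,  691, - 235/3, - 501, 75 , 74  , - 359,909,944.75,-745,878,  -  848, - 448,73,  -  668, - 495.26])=[ - 848, - 803, - 745, - 668, - 501, - 495.26,-448 , -359,- 125, - 235/3, - 219/8,73, 74, 75,646, 691,878,909,944.75] 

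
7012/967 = 7  +  243/967= 7.25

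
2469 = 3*823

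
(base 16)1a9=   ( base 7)1145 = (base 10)425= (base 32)d9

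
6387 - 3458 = 2929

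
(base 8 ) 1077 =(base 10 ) 575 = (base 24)nn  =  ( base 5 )4300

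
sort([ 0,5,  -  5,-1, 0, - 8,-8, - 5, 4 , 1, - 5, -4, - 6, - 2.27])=[ - 8,  -  8 , - 6, - 5, - 5, - 5 , - 4, - 2.27, - 1, 0,  0, 1,4,5]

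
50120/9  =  5568 + 8/9   =  5568.89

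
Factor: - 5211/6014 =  - 2^(-1 )* 3^3*31^(-1 )*97^(-1 )*193^1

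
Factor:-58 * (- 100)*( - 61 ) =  - 353800 = -2^3*5^2*29^1 * 61^1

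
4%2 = 0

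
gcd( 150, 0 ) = 150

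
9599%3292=3015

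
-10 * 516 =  - 5160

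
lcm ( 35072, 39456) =315648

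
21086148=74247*284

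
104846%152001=104846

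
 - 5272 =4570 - 9842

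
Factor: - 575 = -5^2*23^1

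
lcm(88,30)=1320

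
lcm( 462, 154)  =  462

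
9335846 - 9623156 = -287310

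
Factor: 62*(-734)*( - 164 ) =2^4*31^1*41^1 * 367^1 = 7463312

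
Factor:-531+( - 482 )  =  - 1013 = - 1013^1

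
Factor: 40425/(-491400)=-2^(  -  3)*3^( - 2 )*7^1*11^1*13^(-1)  =  - 77/936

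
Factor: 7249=11^1*659^1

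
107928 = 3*35976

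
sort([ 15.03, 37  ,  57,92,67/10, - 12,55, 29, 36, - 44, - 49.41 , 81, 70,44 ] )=[ - 49.41,-44,  -  12,67/10,  15.03,  29,  36,  37 , 44,  55 , 57 , 70 , 81,92 ]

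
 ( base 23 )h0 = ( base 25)fg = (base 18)13d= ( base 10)391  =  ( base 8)607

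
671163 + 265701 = 936864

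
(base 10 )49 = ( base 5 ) 144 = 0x31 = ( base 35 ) 1E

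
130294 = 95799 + 34495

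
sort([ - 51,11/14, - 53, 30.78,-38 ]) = [-53, - 51,-38,11/14, 30.78 ] 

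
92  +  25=117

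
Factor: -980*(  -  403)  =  394940 = 2^2 * 5^1 * 7^2*13^1* 31^1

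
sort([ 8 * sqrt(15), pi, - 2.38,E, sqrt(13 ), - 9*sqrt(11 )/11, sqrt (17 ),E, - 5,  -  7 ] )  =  [ -7, - 5,  -  9*sqrt ( 11 )/11, - 2.38, E, E, pi, sqrt ( 13 ), sqrt (17), 8 * sqrt( 15) ]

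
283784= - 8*(  -  35473) 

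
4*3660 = 14640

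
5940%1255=920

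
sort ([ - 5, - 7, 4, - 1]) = [-7, - 5, - 1,4]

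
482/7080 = 241/3540 = 0.07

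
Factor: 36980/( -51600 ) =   -  2^ ( - 2)*3^(  -  1) * 5^( - 1) * 43^1 = - 43/60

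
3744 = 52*72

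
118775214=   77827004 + 40948210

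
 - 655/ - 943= 655/943 = 0.69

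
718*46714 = 33540652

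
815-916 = -101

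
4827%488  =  435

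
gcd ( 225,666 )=9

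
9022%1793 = 57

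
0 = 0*432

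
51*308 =15708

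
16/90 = 8/45= 0.18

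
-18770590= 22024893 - 40795483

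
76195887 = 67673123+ 8522764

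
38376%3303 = 2043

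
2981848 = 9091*328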